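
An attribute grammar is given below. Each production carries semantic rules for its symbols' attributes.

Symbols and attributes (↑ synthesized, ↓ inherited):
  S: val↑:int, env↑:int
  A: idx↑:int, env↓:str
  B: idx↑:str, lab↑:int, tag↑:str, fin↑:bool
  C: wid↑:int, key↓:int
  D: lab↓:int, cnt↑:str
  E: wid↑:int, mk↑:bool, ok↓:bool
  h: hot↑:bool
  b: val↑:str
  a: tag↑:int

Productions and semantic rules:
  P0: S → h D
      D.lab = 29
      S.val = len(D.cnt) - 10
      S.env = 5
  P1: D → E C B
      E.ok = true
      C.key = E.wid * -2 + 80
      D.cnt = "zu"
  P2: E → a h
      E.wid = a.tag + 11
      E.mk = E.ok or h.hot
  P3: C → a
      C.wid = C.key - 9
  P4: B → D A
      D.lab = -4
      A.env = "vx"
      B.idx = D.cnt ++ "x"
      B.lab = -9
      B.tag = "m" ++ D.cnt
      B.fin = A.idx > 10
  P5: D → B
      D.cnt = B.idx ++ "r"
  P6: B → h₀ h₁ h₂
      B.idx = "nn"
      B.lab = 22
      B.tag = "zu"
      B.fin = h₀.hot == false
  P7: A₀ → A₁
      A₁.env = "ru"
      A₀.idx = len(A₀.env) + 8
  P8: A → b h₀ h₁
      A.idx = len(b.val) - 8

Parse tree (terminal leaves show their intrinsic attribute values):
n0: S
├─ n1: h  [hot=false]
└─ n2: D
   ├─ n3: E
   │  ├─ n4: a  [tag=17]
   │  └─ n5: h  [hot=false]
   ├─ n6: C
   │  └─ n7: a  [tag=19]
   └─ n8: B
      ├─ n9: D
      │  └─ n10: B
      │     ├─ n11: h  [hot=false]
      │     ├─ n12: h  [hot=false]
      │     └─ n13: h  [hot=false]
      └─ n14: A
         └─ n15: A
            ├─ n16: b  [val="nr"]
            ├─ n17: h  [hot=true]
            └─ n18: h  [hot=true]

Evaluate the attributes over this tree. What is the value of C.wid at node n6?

1. n1.hot = false  [terminal]
2. n2.lab = 29  [29]
3. n3.ok = true  [true]
4. n4.tag = 17  [terminal]
5. n5.hot = false  [terminal]
6. n3.wid = 28  [a.tag + 11]
7. n3.mk = true  [E.ok or h.hot]
8. n6.key = 24  [E.wid * -2 + 80]
9. n7.tag = 19  [terminal]
10. n6.wid = 15  [C.key - 9]
11. n9.lab = -4  [-4]
12. n11.hot = false  [terminal]
13. n12.hot = false  [terminal]
14. n13.hot = false  [terminal]
15. n10.idx = "nn"  ["nn"]
16. n10.lab = 22  [22]
17. n10.tag = "zu"  ["zu"]
18. n10.fin = true  [h₀.hot == false]
19. n9.cnt = "nnr"  [B.idx ++ "r"]
20. n14.env = "vx"  ["vx"]
21. n15.env = "ru"  ["ru"]
22. n16.val = "nr"  [terminal]
23. n17.hot = true  [terminal]
24. n18.hot = true  [terminal]
25. n15.idx = -6  [len(b.val) - 8]
26. n14.idx = 10  [len(A₀.env) + 8]
27. n8.idx = "nnrx"  [D.cnt ++ "x"]
28. n8.lab = -9  [-9]
29. n8.tag = "mnnr"  ["m" ++ D.cnt]
30. n8.fin = false  [A.idx > 10]
31. n2.cnt = "zu"  ["zu"]
32. n0.val = -8  [len(D.cnt) - 10]
33. n0.env = 5  [5]

15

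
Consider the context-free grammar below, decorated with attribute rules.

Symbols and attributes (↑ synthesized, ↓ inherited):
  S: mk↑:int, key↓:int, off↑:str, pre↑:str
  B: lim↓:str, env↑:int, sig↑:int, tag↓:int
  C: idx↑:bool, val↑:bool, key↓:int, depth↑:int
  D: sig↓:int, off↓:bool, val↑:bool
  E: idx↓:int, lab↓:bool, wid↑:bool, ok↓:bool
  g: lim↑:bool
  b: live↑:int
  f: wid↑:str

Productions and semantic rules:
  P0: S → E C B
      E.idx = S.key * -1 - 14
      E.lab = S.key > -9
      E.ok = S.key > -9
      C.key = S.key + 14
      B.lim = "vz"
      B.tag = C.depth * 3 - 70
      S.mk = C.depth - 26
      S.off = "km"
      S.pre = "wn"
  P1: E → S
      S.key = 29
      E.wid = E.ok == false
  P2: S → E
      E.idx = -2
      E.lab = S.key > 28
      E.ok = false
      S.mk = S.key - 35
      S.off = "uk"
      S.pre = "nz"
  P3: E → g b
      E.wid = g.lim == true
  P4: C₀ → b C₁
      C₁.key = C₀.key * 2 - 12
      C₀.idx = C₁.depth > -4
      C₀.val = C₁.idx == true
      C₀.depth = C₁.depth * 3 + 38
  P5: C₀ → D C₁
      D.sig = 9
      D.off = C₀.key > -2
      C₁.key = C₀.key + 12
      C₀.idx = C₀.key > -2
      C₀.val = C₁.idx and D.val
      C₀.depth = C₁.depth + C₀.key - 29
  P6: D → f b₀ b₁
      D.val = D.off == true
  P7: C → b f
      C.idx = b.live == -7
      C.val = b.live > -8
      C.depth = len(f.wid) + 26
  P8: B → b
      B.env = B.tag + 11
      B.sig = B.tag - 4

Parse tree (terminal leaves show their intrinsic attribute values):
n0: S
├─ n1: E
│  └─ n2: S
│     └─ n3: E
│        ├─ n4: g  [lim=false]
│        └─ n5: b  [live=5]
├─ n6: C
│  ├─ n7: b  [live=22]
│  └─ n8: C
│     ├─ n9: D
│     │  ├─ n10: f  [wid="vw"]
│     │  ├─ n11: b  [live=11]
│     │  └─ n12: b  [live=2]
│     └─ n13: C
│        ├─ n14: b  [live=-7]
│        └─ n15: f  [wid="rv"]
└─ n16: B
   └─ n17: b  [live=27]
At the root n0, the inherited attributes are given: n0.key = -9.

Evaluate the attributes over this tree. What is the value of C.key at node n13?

10

1. n0.key = -9  [given at root]
2. n1.idx = -5  [S.key * -1 - 14]
3. n1.lab = false  [S.key > -9]
4. n1.ok = false  [S.key > -9]
5. n2.key = 29  [29]
6. n3.idx = -2  [-2]
7. n3.lab = true  [S.key > 28]
8. n3.ok = false  [false]
9. n4.lim = false  [terminal]
10. n5.live = 5  [terminal]
11. n3.wid = false  [g.lim == true]
12. n2.mk = -6  [S.key - 35]
13. n2.off = "uk"  ["uk"]
14. n2.pre = "nz"  ["nz"]
15. n1.wid = true  [E.ok == false]
16. n6.key = 5  [S.key + 14]
17. n7.live = 22  [terminal]
18. n8.key = -2  [C₀.key * 2 - 12]
19. n9.sig = 9  [9]
20. n9.off = false  [C₀.key > -2]
21. n10.wid = "vw"  [terminal]
22. n11.live = 11  [terminal]
23. n12.live = 2  [terminal]
24. n9.val = false  [D.off == true]
25. n13.key = 10  [C₀.key + 12]
26. n14.live = -7  [terminal]
27. n15.wid = "rv"  [terminal]
28. n13.idx = true  [b.live == -7]
29. n13.val = true  [b.live > -8]
30. n13.depth = 28  [len(f.wid) + 26]
31. n8.idx = false  [C₀.key > -2]
32. n8.val = false  [C₁.idx and D.val]
33. n8.depth = -3  [C₁.depth + C₀.key - 29]
34. n6.idx = true  [C₁.depth > -4]
35. n6.val = false  [C₁.idx == true]
36. n6.depth = 29  [C₁.depth * 3 + 38]
37. n16.lim = "vz"  ["vz"]
38. n16.tag = 17  [C.depth * 3 - 70]
39. n17.live = 27  [terminal]
40. n16.env = 28  [B.tag + 11]
41. n16.sig = 13  [B.tag - 4]
42. n0.mk = 3  [C.depth - 26]
43. n0.off = "km"  ["km"]
44. n0.pre = "wn"  ["wn"]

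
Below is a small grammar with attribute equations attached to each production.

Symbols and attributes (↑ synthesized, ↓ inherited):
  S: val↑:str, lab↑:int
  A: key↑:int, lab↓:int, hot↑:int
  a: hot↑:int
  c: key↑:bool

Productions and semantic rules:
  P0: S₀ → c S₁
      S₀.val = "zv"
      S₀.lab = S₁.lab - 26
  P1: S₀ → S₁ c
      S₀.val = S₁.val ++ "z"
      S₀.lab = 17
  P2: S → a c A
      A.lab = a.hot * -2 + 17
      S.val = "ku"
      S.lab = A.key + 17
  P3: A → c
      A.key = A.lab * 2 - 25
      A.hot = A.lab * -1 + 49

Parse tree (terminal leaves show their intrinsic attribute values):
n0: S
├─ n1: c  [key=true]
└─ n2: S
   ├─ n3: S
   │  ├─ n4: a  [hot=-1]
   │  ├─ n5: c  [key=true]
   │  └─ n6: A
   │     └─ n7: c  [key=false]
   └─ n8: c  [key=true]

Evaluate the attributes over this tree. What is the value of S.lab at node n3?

30

1. n1.key = true  [terminal]
2. n4.hot = -1  [terminal]
3. n5.key = true  [terminal]
4. n6.lab = 19  [a.hot * -2 + 17]
5. n7.key = false  [terminal]
6. n6.key = 13  [A.lab * 2 - 25]
7. n6.hot = 30  [A.lab * -1 + 49]
8. n3.val = "ku"  ["ku"]
9. n3.lab = 30  [A.key + 17]
10. n8.key = true  [terminal]
11. n2.val = "kuz"  [S₁.val ++ "z"]
12. n2.lab = 17  [17]
13. n0.val = "zv"  ["zv"]
14. n0.lab = -9  [S₁.lab - 26]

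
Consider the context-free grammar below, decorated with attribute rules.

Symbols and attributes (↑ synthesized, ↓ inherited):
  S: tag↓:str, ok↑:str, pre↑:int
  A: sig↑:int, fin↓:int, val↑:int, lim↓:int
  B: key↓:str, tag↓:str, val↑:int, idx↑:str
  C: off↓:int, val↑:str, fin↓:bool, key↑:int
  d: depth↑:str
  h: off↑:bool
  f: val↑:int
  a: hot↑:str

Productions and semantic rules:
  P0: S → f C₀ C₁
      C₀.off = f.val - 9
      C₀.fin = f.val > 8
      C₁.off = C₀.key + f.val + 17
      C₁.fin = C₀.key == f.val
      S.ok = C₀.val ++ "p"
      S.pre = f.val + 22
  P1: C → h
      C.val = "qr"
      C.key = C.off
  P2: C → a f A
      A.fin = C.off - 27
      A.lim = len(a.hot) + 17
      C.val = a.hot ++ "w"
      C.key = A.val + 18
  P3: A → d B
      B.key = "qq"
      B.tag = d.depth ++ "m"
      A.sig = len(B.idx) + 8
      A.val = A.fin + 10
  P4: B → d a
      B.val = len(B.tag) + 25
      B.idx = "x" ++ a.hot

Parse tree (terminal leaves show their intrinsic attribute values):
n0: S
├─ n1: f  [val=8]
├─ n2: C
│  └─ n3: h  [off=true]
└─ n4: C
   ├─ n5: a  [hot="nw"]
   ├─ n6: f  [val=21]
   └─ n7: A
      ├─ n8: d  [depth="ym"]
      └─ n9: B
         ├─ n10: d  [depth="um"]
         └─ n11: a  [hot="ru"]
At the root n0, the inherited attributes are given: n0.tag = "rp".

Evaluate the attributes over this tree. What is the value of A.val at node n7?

1. n0.tag = "rp"  [given at root]
2. n1.val = 8  [terminal]
3. n2.off = -1  [f.val - 9]
4. n2.fin = false  [f.val > 8]
5. n3.off = true  [terminal]
6. n2.val = "qr"  ["qr"]
7. n2.key = -1  [C.off]
8. n4.off = 24  [C₀.key + f.val + 17]
9. n4.fin = false  [C₀.key == f.val]
10. n5.hot = "nw"  [terminal]
11. n6.val = 21  [terminal]
12. n7.fin = -3  [C.off - 27]
13. n7.lim = 19  [len(a.hot) + 17]
14. n8.depth = "ym"  [terminal]
15. n9.key = "qq"  ["qq"]
16. n9.tag = "ymm"  [d.depth ++ "m"]
17. n10.depth = "um"  [terminal]
18. n11.hot = "ru"  [terminal]
19. n9.val = 28  [len(B.tag) + 25]
20. n9.idx = "xru"  ["x" ++ a.hot]
21. n7.sig = 11  [len(B.idx) + 8]
22. n7.val = 7  [A.fin + 10]
23. n4.val = "nww"  [a.hot ++ "w"]
24. n4.key = 25  [A.val + 18]
25. n0.ok = "qrp"  [C₀.val ++ "p"]
26. n0.pre = 30  [f.val + 22]

7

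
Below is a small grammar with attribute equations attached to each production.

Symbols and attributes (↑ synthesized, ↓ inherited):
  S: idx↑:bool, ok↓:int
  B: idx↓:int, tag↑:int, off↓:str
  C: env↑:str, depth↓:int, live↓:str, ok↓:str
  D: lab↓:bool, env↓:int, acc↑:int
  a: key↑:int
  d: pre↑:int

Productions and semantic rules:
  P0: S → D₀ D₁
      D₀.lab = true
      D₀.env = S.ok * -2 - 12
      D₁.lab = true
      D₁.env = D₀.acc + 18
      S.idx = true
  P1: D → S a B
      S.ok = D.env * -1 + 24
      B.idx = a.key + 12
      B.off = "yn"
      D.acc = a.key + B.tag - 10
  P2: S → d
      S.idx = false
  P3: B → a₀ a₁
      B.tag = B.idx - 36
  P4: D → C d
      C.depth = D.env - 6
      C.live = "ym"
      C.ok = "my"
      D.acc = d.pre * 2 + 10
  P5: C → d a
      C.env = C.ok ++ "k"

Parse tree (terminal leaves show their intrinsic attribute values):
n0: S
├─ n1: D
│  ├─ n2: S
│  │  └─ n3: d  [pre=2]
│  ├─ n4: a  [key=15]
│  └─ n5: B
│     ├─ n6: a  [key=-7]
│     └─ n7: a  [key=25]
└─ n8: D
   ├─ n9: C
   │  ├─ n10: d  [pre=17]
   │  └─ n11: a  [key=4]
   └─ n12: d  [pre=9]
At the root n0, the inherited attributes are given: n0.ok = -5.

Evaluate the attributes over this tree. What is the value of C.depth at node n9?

1. n0.ok = -5  [given at root]
2. n1.lab = true  [true]
3. n1.env = -2  [S.ok * -2 - 12]
4. n2.ok = 26  [D.env * -1 + 24]
5. n3.pre = 2  [terminal]
6. n2.idx = false  [false]
7. n4.key = 15  [terminal]
8. n5.idx = 27  [a.key + 12]
9. n5.off = "yn"  ["yn"]
10. n6.key = -7  [terminal]
11. n7.key = 25  [terminal]
12. n5.tag = -9  [B.idx - 36]
13. n1.acc = -4  [a.key + B.tag - 10]
14. n8.lab = true  [true]
15. n8.env = 14  [D₀.acc + 18]
16. n9.depth = 8  [D.env - 6]
17. n9.live = "ym"  ["ym"]
18. n9.ok = "my"  ["my"]
19. n10.pre = 17  [terminal]
20. n11.key = 4  [terminal]
21. n9.env = "myk"  [C.ok ++ "k"]
22. n12.pre = 9  [terminal]
23. n8.acc = 28  [d.pre * 2 + 10]
24. n0.idx = true  [true]

8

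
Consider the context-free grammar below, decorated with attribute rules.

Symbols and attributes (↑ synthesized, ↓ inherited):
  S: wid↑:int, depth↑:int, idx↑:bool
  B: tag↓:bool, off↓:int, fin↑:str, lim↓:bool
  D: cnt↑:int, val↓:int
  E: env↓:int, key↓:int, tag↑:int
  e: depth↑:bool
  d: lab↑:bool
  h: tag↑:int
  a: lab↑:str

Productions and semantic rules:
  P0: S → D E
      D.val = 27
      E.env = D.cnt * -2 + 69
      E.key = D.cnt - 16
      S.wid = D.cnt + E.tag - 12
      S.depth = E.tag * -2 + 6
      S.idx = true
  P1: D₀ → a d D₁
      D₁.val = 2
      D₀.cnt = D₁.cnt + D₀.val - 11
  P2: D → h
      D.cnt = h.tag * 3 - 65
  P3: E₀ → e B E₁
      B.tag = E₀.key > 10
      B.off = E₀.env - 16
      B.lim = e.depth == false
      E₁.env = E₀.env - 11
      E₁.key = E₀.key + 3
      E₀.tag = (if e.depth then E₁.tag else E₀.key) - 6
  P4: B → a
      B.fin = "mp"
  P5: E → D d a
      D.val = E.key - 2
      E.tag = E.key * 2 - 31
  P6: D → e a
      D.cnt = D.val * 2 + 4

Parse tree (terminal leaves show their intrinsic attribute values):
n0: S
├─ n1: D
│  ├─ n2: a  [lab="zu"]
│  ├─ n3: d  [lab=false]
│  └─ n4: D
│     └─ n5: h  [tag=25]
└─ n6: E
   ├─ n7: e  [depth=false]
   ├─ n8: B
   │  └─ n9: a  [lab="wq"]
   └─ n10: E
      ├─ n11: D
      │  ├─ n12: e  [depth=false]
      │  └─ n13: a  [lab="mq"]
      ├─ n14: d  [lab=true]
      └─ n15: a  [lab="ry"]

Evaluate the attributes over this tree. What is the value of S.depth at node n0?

-2

1. n1.val = 27  [27]
2. n2.lab = "zu"  [terminal]
3. n3.lab = false  [terminal]
4. n4.val = 2  [2]
5. n5.tag = 25  [terminal]
6. n4.cnt = 10  [h.tag * 3 - 65]
7. n1.cnt = 26  [D₁.cnt + D₀.val - 11]
8. n6.env = 17  [D.cnt * -2 + 69]
9. n6.key = 10  [D.cnt - 16]
10. n7.depth = false  [terminal]
11. n8.tag = false  [E₀.key > 10]
12. n8.off = 1  [E₀.env - 16]
13. n8.lim = true  [e.depth == false]
14. n9.lab = "wq"  [terminal]
15. n8.fin = "mp"  ["mp"]
16. n10.env = 6  [E₀.env - 11]
17. n10.key = 13  [E₀.key + 3]
18. n11.val = 11  [E.key - 2]
19. n12.depth = false  [terminal]
20. n13.lab = "mq"  [terminal]
21. n11.cnt = 26  [D.val * 2 + 4]
22. n14.lab = true  [terminal]
23. n15.lab = "ry"  [terminal]
24. n10.tag = -5  [E.key * 2 - 31]
25. n6.tag = 4  [(if e.depth then E₁.tag else E₀.key) - 6]
26. n0.wid = 18  [D.cnt + E.tag - 12]
27. n0.depth = -2  [E.tag * -2 + 6]
28. n0.idx = true  [true]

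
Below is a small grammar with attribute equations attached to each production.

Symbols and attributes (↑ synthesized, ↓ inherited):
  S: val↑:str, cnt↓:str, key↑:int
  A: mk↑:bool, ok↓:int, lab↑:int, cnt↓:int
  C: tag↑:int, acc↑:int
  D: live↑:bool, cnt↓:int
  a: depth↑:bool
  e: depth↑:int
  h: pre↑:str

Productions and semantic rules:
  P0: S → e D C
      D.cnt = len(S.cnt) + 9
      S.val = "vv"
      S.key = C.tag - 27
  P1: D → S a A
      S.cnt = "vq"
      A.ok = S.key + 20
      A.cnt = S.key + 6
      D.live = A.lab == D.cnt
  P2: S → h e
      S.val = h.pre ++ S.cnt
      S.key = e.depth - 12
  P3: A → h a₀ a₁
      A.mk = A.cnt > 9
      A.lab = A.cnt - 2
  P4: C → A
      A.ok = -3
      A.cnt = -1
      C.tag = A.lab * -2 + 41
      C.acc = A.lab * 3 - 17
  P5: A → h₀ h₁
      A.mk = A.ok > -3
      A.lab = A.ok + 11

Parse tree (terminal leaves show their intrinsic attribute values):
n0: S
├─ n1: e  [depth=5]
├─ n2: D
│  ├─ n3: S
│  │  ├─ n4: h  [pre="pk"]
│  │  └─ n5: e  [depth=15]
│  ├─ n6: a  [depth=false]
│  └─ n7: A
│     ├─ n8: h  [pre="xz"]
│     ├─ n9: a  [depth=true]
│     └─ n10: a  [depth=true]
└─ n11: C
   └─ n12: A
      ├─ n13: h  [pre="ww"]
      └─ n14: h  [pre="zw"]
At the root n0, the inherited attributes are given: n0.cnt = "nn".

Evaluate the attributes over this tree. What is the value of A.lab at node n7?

7

1. n0.cnt = "nn"  [given at root]
2. n1.depth = 5  [terminal]
3. n2.cnt = 11  [len(S.cnt) + 9]
4. n3.cnt = "vq"  ["vq"]
5. n4.pre = "pk"  [terminal]
6. n5.depth = 15  [terminal]
7. n3.val = "pkvq"  [h.pre ++ S.cnt]
8. n3.key = 3  [e.depth - 12]
9. n6.depth = false  [terminal]
10. n7.ok = 23  [S.key + 20]
11. n7.cnt = 9  [S.key + 6]
12. n8.pre = "xz"  [terminal]
13. n9.depth = true  [terminal]
14. n10.depth = true  [terminal]
15. n7.mk = false  [A.cnt > 9]
16. n7.lab = 7  [A.cnt - 2]
17. n2.live = false  [A.lab == D.cnt]
18. n12.ok = -3  [-3]
19. n12.cnt = -1  [-1]
20. n13.pre = "ww"  [terminal]
21. n14.pre = "zw"  [terminal]
22. n12.mk = false  [A.ok > -3]
23. n12.lab = 8  [A.ok + 11]
24. n11.tag = 25  [A.lab * -2 + 41]
25. n11.acc = 7  [A.lab * 3 - 17]
26. n0.val = "vv"  ["vv"]
27. n0.key = -2  [C.tag - 27]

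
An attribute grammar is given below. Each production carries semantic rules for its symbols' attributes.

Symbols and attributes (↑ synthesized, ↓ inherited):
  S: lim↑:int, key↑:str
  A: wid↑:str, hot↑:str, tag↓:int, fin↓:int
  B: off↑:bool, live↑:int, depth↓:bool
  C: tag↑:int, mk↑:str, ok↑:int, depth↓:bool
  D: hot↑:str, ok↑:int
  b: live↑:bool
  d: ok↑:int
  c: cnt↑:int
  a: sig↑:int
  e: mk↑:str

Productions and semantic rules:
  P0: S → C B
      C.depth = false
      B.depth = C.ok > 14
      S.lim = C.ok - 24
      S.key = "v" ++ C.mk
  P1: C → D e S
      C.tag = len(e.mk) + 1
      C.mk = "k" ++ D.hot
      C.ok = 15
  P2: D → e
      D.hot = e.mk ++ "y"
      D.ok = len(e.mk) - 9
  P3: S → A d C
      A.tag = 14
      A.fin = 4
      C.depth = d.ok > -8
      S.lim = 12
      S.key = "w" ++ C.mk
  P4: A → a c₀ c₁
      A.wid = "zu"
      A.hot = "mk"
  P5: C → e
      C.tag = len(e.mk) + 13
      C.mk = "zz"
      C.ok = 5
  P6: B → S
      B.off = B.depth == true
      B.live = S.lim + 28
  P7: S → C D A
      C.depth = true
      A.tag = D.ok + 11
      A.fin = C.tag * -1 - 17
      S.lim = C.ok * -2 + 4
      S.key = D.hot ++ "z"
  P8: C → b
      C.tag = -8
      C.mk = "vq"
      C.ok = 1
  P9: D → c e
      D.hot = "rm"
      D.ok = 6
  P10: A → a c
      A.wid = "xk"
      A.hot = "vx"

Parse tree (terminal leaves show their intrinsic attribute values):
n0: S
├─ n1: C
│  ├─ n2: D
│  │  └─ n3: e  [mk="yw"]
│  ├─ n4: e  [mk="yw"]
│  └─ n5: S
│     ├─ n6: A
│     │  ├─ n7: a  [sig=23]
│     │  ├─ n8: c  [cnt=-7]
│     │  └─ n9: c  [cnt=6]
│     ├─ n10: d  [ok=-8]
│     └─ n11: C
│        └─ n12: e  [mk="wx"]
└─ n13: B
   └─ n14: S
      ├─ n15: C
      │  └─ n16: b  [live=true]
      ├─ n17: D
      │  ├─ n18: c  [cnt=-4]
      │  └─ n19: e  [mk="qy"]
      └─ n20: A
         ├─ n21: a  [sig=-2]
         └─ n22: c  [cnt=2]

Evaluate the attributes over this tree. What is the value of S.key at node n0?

1. n1.depth = false  [false]
2. n3.mk = "yw"  [terminal]
3. n2.hot = "ywy"  [e.mk ++ "y"]
4. n2.ok = -7  [len(e.mk) - 9]
5. n4.mk = "yw"  [terminal]
6. n6.tag = 14  [14]
7. n6.fin = 4  [4]
8. n7.sig = 23  [terminal]
9. n8.cnt = -7  [terminal]
10. n9.cnt = 6  [terminal]
11. n6.wid = "zu"  ["zu"]
12. n6.hot = "mk"  ["mk"]
13. n10.ok = -8  [terminal]
14. n11.depth = false  [d.ok > -8]
15. n12.mk = "wx"  [terminal]
16. n11.tag = 15  [len(e.mk) + 13]
17. n11.mk = "zz"  ["zz"]
18. n11.ok = 5  [5]
19. n5.lim = 12  [12]
20. n5.key = "wzz"  ["w" ++ C.mk]
21. n1.tag = 3  [len(e.mk) + 1]
22. n1.mk = "kywy"  ["k" ++ D.hot]
23. n1.ok = 15  [15]
24. n13.depth = true  [C.ok > 14]
25. n15.depth = true  [true]
26. n16.live = true  [terminal]
27. n15.tag = -8  [-8]
28. n15.mk = "vq"  ["vq"]
29. n15.ok = 1  [1]
30. n18.cnt = -4  [terminal]
31. n19.mk = "qy"  [terminal]
32. n17.hot = "rm"  ["rm"]
33. n17.ok = 6  [6]
34. n20.tag = 17  [D.ok + 11]
35. n20.fin = -9  [C.tag * -1 - 17]
36. n21.sig = -2  [terminal]
37. n22.cnt = 2  [terminal]
38. n20.wid = "xk"  ["xk"]
39. n20.hot = "vx"  ["vx"]
40. n14.lim = 2  [C.ok * -2 + 4]
41. n14.key = "rmz"  [D.hot ++ "z"]
42. n13.off = true  [B.depth == true]
43. n13.live = 30  [S.lim + 28]
44. n0.lim = -9  [C.ok - 24]
45. n0.key = "vkywy"  ["v" ++ C.mk]

"vkywy"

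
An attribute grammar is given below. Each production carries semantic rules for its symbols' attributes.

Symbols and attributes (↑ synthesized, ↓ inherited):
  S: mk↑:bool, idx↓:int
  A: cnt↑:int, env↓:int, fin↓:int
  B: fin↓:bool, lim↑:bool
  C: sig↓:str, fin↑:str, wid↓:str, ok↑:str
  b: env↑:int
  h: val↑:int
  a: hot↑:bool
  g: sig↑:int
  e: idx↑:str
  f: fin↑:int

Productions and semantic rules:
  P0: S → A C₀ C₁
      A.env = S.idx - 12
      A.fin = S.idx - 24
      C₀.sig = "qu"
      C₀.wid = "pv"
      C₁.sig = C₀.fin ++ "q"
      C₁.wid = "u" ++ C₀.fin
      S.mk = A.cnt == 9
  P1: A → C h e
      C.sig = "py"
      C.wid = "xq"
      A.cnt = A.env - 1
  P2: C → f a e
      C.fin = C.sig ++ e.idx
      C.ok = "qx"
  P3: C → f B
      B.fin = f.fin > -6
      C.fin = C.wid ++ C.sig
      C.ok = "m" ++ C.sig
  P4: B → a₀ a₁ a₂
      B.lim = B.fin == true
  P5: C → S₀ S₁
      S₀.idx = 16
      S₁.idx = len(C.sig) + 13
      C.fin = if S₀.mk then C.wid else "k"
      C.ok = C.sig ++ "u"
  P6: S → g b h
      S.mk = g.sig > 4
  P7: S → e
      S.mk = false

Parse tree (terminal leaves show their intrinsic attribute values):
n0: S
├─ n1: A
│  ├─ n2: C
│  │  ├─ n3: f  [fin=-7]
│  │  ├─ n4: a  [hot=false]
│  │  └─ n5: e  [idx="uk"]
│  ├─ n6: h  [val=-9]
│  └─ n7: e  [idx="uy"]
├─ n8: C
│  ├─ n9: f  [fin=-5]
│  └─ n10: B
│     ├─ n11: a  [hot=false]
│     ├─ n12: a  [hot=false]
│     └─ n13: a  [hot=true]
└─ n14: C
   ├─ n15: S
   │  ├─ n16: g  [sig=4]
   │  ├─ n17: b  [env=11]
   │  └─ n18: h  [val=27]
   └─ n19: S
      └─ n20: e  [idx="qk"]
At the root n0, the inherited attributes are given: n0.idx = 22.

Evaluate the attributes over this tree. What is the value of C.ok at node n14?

"pvququ"

1. n0.idx = 22  [given at root]
2. n1.env = 10  [S.idx - 12]
3. n1.fin = -2  [S.idx - 24]
4. n2.sig = "py"  ["py"]
5. n2.wid = "xq"  ["xq"]
6. n3.fin = -7  [terminal]
7. n4.hot = false  [terminal]
8. n5.idx = "uk"  [terminal]
9. n2.fin = "pyuk"  [C.sig ++ e.idx]
10. n2.ok = "qx"  ["qx"]
11. n6.val = -9  [terminal]
12. n7.idx = "uy"  [terminal]
13. n1.cnt = 9  [A.env - 1]
14. n8.sig = "qu"  ["qu"]
15. n8.wid = "pv"  ["pv"]
16. n9.fin = -5  [terminal]
17. n10.fin = true  [f.fin > -6]
18. n11.hot = false  [terminal]
19. n12.hot = false  [terminal]
20. n13.hot = true  [terminal]
21. n10.lim = true  [B.fin == true]
22. n8.fin = "pvqu"  [C.wid ++ C.sig]
23. n8.ok = "mqu"  ["m" ++ C.sig]
24. n14.sig = "pvquq"  [C₀.fin ++ "q"]
25. n14.wid = "upvqu"  ["u" ++ C₀.fin]
26. n15.idx = 16  [16]
27. n16.sig = 4  [terminal]
28. n17.env = 11  [terminal]
29. n18.val = 27  [terminal]
30. n15.mk = false  [g.sig > 4]
31. n19.idx = 18  [len(C.sig) + 13]
32. n20.idx = "qk"  [terminal]
33. n19.mk = false  [false]
34. n14.fin = "k"  [if S₀.mk then C.wid else "k"]
35. n14.ok = "pvququ"  [C.sig ++ "u"]
36. n0.mk = true  [A.cnt == 9]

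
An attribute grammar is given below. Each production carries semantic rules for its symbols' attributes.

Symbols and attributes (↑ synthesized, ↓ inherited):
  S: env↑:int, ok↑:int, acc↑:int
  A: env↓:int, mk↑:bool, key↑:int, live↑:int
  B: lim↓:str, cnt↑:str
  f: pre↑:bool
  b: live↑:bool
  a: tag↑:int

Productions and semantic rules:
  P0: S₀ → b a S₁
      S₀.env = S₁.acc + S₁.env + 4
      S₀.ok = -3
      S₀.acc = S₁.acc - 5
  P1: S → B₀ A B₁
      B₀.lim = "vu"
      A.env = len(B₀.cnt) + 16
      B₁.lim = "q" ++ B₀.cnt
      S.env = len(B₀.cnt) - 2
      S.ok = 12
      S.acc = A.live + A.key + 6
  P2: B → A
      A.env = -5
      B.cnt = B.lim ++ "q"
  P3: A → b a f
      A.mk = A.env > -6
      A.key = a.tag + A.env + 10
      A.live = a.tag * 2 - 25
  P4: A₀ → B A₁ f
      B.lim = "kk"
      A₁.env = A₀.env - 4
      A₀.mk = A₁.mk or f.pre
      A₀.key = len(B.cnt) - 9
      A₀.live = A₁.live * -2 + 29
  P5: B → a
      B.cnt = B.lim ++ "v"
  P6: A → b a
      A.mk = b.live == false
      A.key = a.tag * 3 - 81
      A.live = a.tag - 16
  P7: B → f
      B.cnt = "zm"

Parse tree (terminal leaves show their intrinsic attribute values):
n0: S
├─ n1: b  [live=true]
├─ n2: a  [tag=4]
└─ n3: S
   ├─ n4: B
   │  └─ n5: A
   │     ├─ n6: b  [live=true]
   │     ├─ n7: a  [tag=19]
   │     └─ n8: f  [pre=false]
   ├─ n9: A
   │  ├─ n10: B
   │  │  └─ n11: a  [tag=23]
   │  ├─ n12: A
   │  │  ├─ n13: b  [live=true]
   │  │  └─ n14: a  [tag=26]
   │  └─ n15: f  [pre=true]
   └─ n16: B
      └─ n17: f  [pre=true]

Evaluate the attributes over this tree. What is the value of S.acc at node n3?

1. n1.live = true  [terminal]
2. n2.tag = 4  [terminal]
3. n4.lim = "vu"  ["vu"]
4. n5.env = -5  [-5]
5. n6.live = true  [terminal]
6. n7.tag = 19  [terminal]
7. n8.pre = false  [terminal]
8. n5.mk = true  [A.env > -6]
9. n5.key = 24  [a.tag + A.env + 10]
10. n5.live = 13  [a.tag * 2 - 25]
11. n4.cnt = "vuq"  [B.lim ++ "q"]
12. n9.env = 19  [len(B₀.cnt) + 16]
13. n10.lim = "kk"  ["kk"]
14. n11.tag = 23  [terminal]
15. n10.cnt = "kkv"  [B.lim ++ "v"]
16. n12.env = 15  [A₀.env - 4]
17. n13.live = true  [terminal]
18. n14.tag = 26  [terminal]
19. n12.mk = false  [b.live == false]
20. n12.key = -3  [a.tag * 3 - 81]
21. n12.live = 10  [a.tag - 16]
22. n15.pre = true  [terminal]
23. n9.mk = true  [A₁.mk or f.pre]
24. n9.key = -6  [len(B.cnt) - 9]
25. n9.live = 9  [A₁.live * -2 + 29]
26. n16.lim = "qvuq"  ["q" ++ B₀.cnt]
27. n17.pre = true  [terminal]
28. n16.cnt = "zm"  ["zm"]
29. n3.env = 1  [len(B₀.cnt) - 2]
30. n3.ok = 12  [12]
31. n3.acc = 9  [A.live + A.key + 6]
32. n0.env = 14  [S₁.acc + S₁.env + 4]
33. n0.ok = -3  [-3]
34. n0.acc = 4  [S₁.acc - 5]

9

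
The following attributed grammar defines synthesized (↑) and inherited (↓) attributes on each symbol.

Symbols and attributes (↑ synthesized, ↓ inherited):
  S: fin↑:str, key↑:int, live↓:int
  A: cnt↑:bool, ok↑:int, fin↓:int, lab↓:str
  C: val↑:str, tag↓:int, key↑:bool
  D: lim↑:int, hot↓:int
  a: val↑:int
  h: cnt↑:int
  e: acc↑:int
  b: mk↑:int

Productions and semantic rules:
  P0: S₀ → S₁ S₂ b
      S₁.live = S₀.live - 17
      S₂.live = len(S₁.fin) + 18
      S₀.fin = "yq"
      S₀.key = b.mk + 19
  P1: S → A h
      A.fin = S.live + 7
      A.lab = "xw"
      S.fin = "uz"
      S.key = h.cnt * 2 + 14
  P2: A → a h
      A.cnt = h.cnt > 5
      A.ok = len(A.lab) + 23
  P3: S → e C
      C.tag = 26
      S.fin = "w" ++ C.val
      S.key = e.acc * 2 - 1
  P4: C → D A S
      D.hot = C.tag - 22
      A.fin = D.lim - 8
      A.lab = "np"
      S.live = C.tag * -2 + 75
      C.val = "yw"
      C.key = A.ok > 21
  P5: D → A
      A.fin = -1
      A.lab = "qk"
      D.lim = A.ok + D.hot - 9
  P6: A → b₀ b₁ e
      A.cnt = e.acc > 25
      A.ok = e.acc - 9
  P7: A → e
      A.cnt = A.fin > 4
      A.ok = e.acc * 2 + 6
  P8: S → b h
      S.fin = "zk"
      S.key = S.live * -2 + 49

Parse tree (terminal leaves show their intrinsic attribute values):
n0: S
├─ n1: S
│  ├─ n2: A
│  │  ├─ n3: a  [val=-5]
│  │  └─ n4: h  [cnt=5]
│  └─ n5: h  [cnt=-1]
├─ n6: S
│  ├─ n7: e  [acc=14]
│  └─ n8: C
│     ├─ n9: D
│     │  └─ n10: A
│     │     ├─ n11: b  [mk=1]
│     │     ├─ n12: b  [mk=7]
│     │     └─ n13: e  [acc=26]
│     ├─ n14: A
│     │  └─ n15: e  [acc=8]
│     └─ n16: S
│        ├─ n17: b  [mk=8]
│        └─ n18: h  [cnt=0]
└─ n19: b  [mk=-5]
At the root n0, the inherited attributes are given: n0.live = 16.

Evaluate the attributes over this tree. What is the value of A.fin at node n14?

4

1. n0.live = 16  [given at root]
2. n1.live = -1  [S₀.live - 17]
3. n2.fin = 6  [S.live + 7]
4. n2.lab = "xw"  ["xw"]
5. n3.val = -5  [terminal]
6. n4.cnt = 5  [terminal]
7. n2.cnt = false  [h.cnt > 5]
8. n2.ok = 25  [len(A.lab) + 23]
9. n5.cnt = -1  [terminal]
10. n1.fin = "uz"  ["uz"]
11. n1.key = 12  [h.cnt * 2 + 14]
12. n6.live = 20  [len(S₁.fin) + 18]
13. n7.acc = 14  [terminal]
14. n8.tag = 26  [26]
15. n9.hot = 4  [C.tag - 22]
16. n10.fin = -1  [-1]
17. n10.lab = "qk"  ["qk"]
18. n11.mk = 1  [terminal]
19. n12.mk = 7  [terminal]
20. n13.acc = 26  [terminal]
21. n10.cnt = true  [e.acc > 25]
22. n10.ok = 17  [e.acc - 9]
23. n9.lim = 12  [A.ok + D.hot - 9]
24. n14.fin = 4  [D.lim - 8]
25. n14.lab = "np"  ["np"]
26. n15.acc = 8  [terminal]
27. n14.cnt = false  [A.fin > 4]
28. n14.ok = 22  [e.acc * 2 + 6]
29. n16.live = 23  [C.tag * -2 + 75]
30. n17.mk = 8  [terminal]
31. n18.cnt = 0  [terminal]
32. n16.fin = "zk"  ["zk"]
33. n16.key = 3  [S.live * -2 + 49]
34. n8.val = "yw"  ["yw"]
35. n8.key = true  [A.ok > 21]
36. n6.fin = "wyw"  ["w" ++ C.val]
37. n6.key = 27  [e.acc * 2 - 1]
38. n19.mk = -5  [terminal]
39. n0.fin = "yq"  ["yq"]
40. n0.key = 14  [b.mk + 19]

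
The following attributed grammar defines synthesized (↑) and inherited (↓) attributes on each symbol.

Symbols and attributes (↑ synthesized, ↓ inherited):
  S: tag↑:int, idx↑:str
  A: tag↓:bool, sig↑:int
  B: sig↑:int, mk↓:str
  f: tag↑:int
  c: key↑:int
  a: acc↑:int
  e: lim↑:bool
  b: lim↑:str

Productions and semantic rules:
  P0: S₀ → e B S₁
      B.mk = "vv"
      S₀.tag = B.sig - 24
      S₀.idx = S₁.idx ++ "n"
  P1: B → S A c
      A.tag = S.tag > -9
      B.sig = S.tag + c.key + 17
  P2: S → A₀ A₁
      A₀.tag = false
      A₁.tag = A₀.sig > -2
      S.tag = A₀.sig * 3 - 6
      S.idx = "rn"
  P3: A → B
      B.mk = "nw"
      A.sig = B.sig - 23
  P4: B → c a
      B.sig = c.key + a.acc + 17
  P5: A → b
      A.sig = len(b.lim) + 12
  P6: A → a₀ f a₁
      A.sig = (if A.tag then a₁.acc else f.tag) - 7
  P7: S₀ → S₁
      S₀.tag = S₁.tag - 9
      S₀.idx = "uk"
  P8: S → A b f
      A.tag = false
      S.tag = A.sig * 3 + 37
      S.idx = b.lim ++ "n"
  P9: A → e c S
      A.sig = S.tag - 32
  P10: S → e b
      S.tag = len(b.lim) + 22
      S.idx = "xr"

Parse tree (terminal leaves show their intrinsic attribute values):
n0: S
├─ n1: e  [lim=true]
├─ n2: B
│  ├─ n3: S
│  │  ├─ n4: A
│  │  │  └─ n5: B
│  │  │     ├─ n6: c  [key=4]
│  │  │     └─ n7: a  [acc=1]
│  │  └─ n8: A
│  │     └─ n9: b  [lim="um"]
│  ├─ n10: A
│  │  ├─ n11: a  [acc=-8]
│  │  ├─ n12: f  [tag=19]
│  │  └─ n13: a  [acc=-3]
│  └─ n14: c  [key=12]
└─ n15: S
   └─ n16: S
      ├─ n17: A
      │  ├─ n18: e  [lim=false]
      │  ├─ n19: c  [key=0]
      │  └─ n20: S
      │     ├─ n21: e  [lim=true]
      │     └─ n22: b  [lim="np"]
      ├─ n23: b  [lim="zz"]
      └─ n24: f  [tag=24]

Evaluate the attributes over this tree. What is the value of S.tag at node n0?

1. n1.lim = true  [terminal]
2. n2.mk = "vv"  ["vv"]
3. n4.tag = false  [false]
4. n5.mk = "nw"  ["nw"]
5. n6.key = 4  [terminal]
6. n7.acc = 1  [terminal]
7. n5.sig = 22  [c.key + a.acc + 17]
8. n4.sig = -1  [B.sig - 23]
9. n8.tag = true  [A₀.sig > -2]
10. n9.lim = "um"  [terminal]
11. n8.sig = 14  [len(b.lim) + 12]
12. n3.tag = -9  [A₀.sig * 3 - 6]
13. n3.idx = "rn"  ["rn"]
14. n10.tag = false  [S.tag > -9]
15. n11.acc = -8  [terminal]
16. n12.tag = 19  [terminal]
17. n13.acc = -3  [terminal]
18. n10.sig = 12  [(if A.tag then a₁.acc else f.tag) - 7]
19. n14.key = 12  [terminal]
20. n2.sig = 20  [S.tag + c.key + 17]
21. n17.tag = false  [false]
22. n18.lim = false  [terminal]
23. n19.key = 0  [terminal]
24. n21.lim = true  [terminal]
25. n22.lim = "np"  [terminal]
26. n20.tag = 24  [len(b.lim) + 22]
27. n20.idx = "xr"  ["xr"]
28. n17.sig = -8  [S.tag - 32]
29. n23.lim = "zz"  [terminal]
30. n24.tag = 24  [terminal]
31. n16.tag = 13  [A.sig * 3 + 37]
32. n16.idx = "zzn"  [b.lim ++ "n"]
33. n15.tag = 4  [S₁.tag - 9]
34. n15.idx = "uk"  ["uk"]
35. n0.tag = -4  [B.sig - 24]
36. n0.idx = "ukn"  [S₁.idx ++ "n"]

-4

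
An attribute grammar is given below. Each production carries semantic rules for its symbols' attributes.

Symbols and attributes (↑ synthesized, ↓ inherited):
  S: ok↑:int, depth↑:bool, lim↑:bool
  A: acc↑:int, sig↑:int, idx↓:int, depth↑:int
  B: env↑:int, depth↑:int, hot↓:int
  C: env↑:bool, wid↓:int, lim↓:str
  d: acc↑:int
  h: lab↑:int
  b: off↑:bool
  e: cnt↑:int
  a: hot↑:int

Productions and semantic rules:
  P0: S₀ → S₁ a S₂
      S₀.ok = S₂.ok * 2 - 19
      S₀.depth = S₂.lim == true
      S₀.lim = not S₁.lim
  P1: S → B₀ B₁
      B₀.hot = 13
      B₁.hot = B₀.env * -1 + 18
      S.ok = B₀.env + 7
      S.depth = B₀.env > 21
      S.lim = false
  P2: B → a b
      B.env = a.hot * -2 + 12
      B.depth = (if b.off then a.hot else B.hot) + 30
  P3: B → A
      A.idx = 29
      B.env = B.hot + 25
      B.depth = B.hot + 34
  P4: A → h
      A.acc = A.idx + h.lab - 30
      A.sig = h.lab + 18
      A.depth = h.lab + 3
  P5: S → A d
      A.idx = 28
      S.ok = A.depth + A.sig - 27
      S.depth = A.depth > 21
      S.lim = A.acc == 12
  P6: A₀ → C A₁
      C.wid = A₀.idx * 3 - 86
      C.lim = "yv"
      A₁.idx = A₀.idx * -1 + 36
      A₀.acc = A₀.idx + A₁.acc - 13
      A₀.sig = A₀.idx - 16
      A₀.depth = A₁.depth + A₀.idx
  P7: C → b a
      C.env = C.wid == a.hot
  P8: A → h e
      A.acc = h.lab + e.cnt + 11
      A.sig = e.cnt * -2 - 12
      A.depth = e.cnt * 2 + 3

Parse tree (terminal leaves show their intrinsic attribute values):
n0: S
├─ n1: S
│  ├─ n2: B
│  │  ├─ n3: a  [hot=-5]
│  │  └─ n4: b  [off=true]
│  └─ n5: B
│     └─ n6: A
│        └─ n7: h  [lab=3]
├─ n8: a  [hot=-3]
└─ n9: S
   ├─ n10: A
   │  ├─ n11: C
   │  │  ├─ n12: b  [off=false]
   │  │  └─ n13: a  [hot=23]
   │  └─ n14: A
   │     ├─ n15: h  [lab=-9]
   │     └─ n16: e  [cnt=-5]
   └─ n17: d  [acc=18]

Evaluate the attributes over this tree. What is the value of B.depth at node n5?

30

1. n2.hot = 13  [13]
2. n3.hot = -5  [terminal]
3. n4.off = true  [terminal]
4. n2.env = 22  [a.hot * -2 + 12]
5. n2.depth = 25  [(if b.off then a.hot else B.hot) + 30]
6. n5.hot = -4  [B₀.env * -1 + 18]
7. n6.idx = 29  [29]
8. n7.lab = 3  [terminal]
9. n6.acc = 2  [A.idx + h.lab - 30]
10. n6.sig = 21  [h.lab + 18]
11. n6.depth = 6  [h.lab + 3]
12. n5.env = 21  [B.hot + 25]
13. n5.depth = 30  [B.hot + 34]
14. n1.ok = 29  [B₀.env + 7]
15. n1.depth = true  [B₀.env > 21]
16. n1.lim = false  [false]
17. n8.hot = -3  [terminal]
18. n10.idx = 28  [28]
19. n11.wid = -2  [A₀.idx * 3 - 86]
20. n11.lim = "yv"  ["yv"]
21. n12.off = false  [terminal]
22. n13.hot = 23  [terminal]
23. n11.env = false  [C.wid == a.hot]
24. n14.idx = 8  [A₀.idx * -1 + 36]
25. n15.lab = -9  [terminal]
26. n16.cnt = -5  [terminal]
27. n14.acc = -3  [h.lab + e.cnt + 11]
28. n14.sig = -2  [e.cnt * -2 - 12]
29. n14.depth = -7  [e.cnt * 2 + 3]
30. n10.acc = 12  [A₀.idx + A₁.acc - 13]
31. n10.sig = 12  [A₀.idx - 16]
32. n10.depth = 21  [A₁.depth + A₀.idx]
33. n17.acc = 18  [terminal]
34. n9.ok = 6  [A.depth + A.sig - 27]
35. n9.depth = false  [A.depth > 21]
36. n9.lim = true  [A.acc == 12]
37. n0.ok = -7  [S₂.ok * 2 - 19]
38. n0.depth = true  [S₂.lim == true]
39. n0.lim = true  [not S₁.lim]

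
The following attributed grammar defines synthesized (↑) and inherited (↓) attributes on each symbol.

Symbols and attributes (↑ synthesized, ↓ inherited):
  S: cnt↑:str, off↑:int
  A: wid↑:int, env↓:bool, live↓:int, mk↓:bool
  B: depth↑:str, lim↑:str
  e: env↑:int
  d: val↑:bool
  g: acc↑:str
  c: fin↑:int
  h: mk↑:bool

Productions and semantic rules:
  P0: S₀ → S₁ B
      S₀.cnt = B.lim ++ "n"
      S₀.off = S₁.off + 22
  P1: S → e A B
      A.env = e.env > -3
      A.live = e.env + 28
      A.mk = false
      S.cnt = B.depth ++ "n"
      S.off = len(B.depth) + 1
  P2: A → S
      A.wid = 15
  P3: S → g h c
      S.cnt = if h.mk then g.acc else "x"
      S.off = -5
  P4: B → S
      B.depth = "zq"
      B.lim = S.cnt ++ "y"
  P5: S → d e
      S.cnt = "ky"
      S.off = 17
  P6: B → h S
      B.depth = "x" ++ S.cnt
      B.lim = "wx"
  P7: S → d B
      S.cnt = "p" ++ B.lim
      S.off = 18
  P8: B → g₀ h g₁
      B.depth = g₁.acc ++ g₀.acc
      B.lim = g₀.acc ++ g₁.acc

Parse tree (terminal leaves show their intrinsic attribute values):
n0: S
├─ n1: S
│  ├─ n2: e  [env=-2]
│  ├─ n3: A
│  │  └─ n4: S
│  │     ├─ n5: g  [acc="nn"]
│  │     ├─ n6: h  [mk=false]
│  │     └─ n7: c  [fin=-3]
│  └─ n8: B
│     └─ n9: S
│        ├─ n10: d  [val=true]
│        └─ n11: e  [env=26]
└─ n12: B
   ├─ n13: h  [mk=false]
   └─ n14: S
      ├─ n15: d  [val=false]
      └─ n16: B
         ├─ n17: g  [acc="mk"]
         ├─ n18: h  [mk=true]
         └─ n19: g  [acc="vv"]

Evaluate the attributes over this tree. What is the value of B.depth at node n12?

"xpmkvv"

1. n2.env = -2  [terminal]
2. n3.env = true  [e.env > -3]
3. n3.live = 26  [e.env + 28]
4. n3.mk = false  [false]
5. n5.acc = "nn"  [terminal]
6. n6.mk = false  [terminal]
7. n7.fin = -3  [terminal]
8. n4.cnt = "x"  [if h.mk then g.acc else "x"]
9. n4.off = -5  [-5]
10. n3.wid = 15  [15]
11. n10.val = true  [terminal]
12. n11.env = 26  [terminal]
13. n9.cnt = "ky"  ["ky"]
14. n9.off = 17  [17]
15. n8.depth = "zq"  ["zq"]
16. n8.lim = "kyy"  [S.cnt ++ "y"]
17. n1.cnt = "zqn"  [B.depth ++ "n"]
18. n1.off = 3  [len(B.depth) + 1]
19. n13.mk = false  [terminal]
20. n15.val = false  [terminal]
21. n17.acc = "mk"  [terminal]
22. n18.mk = true  [terminal]
23. n19.acc = "vv"  [terminal]
24. n16.depth = "vvmk"  [g₁.acc ++ g₀.acc]
25. n16.lim = "mkvv"  [g₀.acc ++ g₁.acc]
26. n14.cnt = "pmkvv"  ["p" ++ B.lim]
27. n14.off = 18  [18]
28. n12.depth = "xpmkvv"  ["x" ++ S.cnt]
29. n12.lim = "wx"  ["wx"]
30. n0.cnt = "wxn"  [B.lim ++ "n"]
31. n0.off = 25  [S₁.off + 22]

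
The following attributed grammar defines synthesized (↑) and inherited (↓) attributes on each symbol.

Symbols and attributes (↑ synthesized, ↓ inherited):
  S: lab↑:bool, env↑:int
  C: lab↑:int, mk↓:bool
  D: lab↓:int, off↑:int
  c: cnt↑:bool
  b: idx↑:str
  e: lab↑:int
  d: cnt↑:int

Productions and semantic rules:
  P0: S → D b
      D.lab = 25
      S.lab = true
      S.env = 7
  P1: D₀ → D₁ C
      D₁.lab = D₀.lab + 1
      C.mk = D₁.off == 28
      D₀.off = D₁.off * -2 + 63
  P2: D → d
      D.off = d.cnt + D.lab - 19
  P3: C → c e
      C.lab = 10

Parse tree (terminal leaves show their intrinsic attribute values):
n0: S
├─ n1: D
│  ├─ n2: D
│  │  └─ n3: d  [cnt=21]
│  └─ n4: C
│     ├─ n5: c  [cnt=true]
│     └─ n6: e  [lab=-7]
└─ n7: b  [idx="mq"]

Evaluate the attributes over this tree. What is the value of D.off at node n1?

7

1. n1.lab = 25  [25]
2. n2.lab = 26  [D₀.lab + 1]
3. n3.cnt = 21  [terminal]
4. n2.off = 28  [d.cnt + D.lab - 19]
5. n4.mk = true  [D₁.off == 28]
6. n5.cnt = true  [terminal]
7. n6.lab = -7  [terminal]
8. n4.lab = 10  [10]
9. n1.off = 7  [D₁.off * -2 + 63]
10. n7.idx = "mq"  [terminal]
11. n0.lab = true  [true]
12. n0.env = 7  [7]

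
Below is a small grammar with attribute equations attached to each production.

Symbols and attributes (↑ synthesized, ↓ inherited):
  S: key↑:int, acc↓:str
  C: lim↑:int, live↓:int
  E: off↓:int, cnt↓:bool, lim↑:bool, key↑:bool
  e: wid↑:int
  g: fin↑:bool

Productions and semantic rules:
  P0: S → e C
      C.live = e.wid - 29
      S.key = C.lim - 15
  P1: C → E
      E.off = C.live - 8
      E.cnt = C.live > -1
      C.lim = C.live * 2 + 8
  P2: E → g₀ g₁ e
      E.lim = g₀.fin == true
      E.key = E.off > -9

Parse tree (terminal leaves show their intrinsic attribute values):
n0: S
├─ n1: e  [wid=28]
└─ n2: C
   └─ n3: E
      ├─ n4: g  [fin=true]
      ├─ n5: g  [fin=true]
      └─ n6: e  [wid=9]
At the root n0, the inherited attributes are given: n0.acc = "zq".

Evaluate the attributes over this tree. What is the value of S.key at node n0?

-9

1. n0.acc = "zq"  [given at root]
2. n1.wid = 28  [terminal]
3. n2.live = -1  [e.wid - 29]
4. n3.off = -9  [C.live - 8]
5. n3.cnt = false  [C.live > -1]
6. n4.fin = true  [terminal]
7. n5.fin = true  [terminal]
8. n6.wid = 9  [terminal]
9. n3.lim = true  [g₀.fin == true]
10. n3.key = false  [E.off > -9]
11. n2.lim = 6  [C.live * 2 + 8]
12. n0.key = -9  [C.lim - 15]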